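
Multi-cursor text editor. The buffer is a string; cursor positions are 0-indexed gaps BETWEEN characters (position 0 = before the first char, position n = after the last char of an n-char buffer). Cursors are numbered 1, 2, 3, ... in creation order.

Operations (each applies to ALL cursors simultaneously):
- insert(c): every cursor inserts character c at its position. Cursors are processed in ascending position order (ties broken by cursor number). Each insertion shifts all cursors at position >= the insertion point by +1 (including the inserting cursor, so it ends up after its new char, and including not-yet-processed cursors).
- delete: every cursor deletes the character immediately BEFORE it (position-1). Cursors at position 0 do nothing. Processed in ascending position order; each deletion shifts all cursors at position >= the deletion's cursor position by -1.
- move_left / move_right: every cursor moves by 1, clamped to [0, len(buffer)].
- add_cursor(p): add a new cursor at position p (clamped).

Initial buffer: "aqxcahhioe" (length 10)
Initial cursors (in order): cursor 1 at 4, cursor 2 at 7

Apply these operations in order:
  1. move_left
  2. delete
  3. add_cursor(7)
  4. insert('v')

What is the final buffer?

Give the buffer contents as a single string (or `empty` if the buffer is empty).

Answer: aqvcavhiove

Derivation:
After op 1 (move_left): buffer="aqxcahhioe" (len 10), cursors c1@3 c2@6, authorship ..........
After op 2 (delete): buffer="aqcahioe" (len 8), cursors c1@2 c2@4, authorship ........
After op 3 (add_cursor(7)): buffer="aqcahioe" (len 8), cursors c1@2 c2@4 c3@7, authorship ........
After op 4 (insert('v')): buffer="aqvcavhiove" (len 11), cursors c1@3 c2@6 c3@10, authorship ..1..2...3.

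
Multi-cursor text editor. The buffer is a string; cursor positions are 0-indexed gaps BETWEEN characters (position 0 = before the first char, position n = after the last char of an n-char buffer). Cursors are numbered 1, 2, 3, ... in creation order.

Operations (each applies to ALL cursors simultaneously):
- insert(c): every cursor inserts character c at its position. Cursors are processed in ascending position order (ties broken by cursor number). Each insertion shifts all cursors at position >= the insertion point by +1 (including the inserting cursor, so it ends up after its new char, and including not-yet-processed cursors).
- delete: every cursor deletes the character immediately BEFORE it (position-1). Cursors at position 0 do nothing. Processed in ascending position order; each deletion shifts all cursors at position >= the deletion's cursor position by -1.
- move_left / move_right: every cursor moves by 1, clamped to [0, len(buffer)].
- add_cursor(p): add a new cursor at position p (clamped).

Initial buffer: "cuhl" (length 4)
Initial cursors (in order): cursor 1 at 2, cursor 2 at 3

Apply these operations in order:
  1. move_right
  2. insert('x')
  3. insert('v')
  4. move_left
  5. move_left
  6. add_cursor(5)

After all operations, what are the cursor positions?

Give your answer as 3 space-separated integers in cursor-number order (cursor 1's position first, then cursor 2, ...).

Answer: 3 6 5

Derivation:
After op 1 (move_right): buffer="cuhl" (len 4), cursors c1@3 c2@4, authorship ....
After op 2 (insert('x')): buffer="cuhxlx" (len 6), cursors c1@4 c2@6, authorship ...1.2
After op 3 (insert('v')): buffer="cuhxvlxv" (len 8), cursors c1@5 c2@8, authorship ...11.22
After op 4 (move_left): buffer="cuhxvlxv" (len 8), cursors c1@4 c2@7, authorship ...11.22
After op 5 (move_left): buffer="cuhxvlxv" (len 8), cursors c1@3 c2@6, authorship ...11.22
After op 6 (add_cursor(5)): buffer="cuhxvlxv" (len 8), cursors c1@3 c3@5 c2@6, authorship ...11.22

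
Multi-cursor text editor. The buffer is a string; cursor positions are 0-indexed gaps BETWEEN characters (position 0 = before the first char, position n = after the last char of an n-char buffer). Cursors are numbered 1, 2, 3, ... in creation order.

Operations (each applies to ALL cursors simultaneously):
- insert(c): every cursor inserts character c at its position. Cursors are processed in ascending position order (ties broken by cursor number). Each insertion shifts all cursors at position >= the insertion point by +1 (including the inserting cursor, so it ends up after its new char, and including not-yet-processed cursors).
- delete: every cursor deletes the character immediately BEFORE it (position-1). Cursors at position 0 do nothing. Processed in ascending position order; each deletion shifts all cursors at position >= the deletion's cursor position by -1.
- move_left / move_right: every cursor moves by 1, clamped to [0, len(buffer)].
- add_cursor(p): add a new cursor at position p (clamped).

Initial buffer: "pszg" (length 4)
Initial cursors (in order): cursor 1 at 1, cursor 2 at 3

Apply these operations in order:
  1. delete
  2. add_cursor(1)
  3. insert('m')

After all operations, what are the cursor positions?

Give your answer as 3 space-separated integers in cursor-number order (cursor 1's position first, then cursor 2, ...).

Answer: 1 4 4

Derivation:
After op 1 (delete): buffer="sg" (len 2), cursors c1@0 c2@1, authorship ..
After op 2 (add_cursor(1)): buffer="sg" (len 2), cursors c1@0 c2@1 c3@1, authorship ..
After op 3 (insert('m')): buffer="msmmg" (len 5), cursors c1@1 c2@4 c3@4, authorship 1.23.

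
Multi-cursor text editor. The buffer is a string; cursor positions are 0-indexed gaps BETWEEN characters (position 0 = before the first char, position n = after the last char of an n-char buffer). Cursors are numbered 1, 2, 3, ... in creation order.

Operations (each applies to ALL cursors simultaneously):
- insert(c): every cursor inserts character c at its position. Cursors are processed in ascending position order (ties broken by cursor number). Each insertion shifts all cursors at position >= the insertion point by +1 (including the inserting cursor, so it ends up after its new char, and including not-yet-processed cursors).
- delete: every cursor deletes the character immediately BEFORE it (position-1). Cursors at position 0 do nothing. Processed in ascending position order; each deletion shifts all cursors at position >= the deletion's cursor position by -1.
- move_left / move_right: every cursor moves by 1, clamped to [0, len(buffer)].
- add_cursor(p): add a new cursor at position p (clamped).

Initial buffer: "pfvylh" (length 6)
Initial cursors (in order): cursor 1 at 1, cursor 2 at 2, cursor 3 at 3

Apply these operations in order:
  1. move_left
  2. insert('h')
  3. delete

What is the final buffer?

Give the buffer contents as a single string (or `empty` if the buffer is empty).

After op 1 (move_left): buffer="pfvylh" (len 6), cursors c1@0 c2@1 c3@2, authorship ......
After op 2 (insert('h')): buffer="hphfhvylh" (len 9), cursors c1@1 c2@3 c3@5, authorship 1.2.3....
After op 3 (delete): buffer="pfvylh" (len 6), cursors c1@0 c2@1 c3@2, authorship ......

Answer: pfvylh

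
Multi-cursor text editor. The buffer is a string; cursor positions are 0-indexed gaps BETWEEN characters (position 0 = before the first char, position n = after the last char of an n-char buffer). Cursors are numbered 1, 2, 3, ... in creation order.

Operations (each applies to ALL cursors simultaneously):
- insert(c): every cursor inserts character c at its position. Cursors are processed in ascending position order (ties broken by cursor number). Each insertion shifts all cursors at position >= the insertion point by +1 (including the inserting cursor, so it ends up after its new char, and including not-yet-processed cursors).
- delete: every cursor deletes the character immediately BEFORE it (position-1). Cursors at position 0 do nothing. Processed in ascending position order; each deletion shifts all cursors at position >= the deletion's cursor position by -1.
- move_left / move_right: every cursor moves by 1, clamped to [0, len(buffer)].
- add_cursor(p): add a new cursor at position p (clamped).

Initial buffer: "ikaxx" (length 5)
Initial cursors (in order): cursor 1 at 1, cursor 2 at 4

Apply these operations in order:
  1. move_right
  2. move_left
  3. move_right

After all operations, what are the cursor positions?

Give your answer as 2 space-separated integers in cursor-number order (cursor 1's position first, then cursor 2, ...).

After op 1 (move_right): buffer="ikaxx" (len 5), cursors c1@2 c2@5, authorship .....
After op 2 (move_left): buffer="ikaxx" (len 5), cursors c1@1 c2@4, authorship .....
After op 3 (move_right): buffer="ikaxx" (len 5), cursors c1@2 c2@5, authorship .....

Answer: 2 5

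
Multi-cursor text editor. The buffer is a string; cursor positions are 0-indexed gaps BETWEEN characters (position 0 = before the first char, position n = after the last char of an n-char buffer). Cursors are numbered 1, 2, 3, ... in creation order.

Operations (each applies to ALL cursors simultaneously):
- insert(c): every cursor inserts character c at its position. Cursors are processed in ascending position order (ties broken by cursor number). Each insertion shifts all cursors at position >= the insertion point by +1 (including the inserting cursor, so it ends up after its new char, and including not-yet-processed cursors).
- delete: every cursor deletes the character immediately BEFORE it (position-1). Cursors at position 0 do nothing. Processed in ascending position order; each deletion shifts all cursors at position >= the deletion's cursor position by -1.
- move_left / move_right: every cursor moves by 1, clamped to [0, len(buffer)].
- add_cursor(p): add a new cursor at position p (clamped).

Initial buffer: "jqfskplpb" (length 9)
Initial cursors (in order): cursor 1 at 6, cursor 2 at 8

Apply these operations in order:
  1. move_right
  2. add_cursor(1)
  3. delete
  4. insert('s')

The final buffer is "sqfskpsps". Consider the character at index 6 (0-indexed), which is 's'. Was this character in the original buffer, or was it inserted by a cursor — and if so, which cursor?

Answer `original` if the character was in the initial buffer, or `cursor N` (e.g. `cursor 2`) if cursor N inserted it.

Answer: cursor 1

Derivation:
After op 1 (move_right): buffer="jqfskplpb" (len 9), cursors c1@7 c2@9, authorship .........
After op 2 (add_cursor(1)): buffer="jqfskplpb" (len 9), cursors c3@1 c1@7 c2@9, authorship .........
After op 3 (delete): buffer="qfskpp" (len 6), cursors c3@0 c1@5 c2@6, authorship ......
After op 4 (insert('s')): buffer="sqfskpsps" (len 9), cursors c3@1 c1@7 c2@9, authorship 3.....1.2
Authorship (.=original, N=cursor N): 3 . . . . . 1 . 2
Index 6: author = 1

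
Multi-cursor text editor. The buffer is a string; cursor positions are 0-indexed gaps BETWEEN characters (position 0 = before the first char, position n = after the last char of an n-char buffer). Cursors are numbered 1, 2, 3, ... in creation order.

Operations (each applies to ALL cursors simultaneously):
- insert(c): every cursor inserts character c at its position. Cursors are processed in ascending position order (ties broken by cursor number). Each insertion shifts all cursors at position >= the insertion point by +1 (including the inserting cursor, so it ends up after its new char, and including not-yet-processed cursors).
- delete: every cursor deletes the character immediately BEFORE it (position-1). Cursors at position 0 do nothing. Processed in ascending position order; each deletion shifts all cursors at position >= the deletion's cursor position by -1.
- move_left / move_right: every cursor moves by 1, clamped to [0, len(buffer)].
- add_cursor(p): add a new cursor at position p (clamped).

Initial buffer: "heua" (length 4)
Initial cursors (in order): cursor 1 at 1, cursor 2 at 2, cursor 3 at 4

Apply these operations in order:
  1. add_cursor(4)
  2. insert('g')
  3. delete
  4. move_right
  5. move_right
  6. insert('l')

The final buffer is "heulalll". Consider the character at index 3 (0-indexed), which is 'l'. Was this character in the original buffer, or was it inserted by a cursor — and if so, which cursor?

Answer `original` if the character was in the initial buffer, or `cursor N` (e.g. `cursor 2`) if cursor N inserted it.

After op 1 (add_cursor(4)): buffer="heua" (len 4), cursors c1@1 c2@2 c3@4 c4@4, authorship ....
After op 2 (insert('g')): buffer="hgeguagg" (len 8), cursors c1@2 c2@4 c3@8 c4@8, authorship .1.2..34
After op 3 (delete): buffer="heua" (len 4), cursors c1@1 c2@2 c3@4 c4@4, authorship ....
After op 4 (move_right): buffer="heua" (len 4), cursors c1@2 c2@3 c3@4 c4@4, authorship ....
After op 5 (move_right): buffer="heua" (len 4), cursors c1@3 c2@4 c3@4 c4@4, authorship ....
After op 6 (insert('l')): buffer="heulalll" (len 8), cursors c1@4 c2@8 c3@8 c4@8, authorship ...1.234
Authorship (.=original, N=cursor N): . . . 1 . 2 3 4
Index 3: author = 1

Answer: cursor 1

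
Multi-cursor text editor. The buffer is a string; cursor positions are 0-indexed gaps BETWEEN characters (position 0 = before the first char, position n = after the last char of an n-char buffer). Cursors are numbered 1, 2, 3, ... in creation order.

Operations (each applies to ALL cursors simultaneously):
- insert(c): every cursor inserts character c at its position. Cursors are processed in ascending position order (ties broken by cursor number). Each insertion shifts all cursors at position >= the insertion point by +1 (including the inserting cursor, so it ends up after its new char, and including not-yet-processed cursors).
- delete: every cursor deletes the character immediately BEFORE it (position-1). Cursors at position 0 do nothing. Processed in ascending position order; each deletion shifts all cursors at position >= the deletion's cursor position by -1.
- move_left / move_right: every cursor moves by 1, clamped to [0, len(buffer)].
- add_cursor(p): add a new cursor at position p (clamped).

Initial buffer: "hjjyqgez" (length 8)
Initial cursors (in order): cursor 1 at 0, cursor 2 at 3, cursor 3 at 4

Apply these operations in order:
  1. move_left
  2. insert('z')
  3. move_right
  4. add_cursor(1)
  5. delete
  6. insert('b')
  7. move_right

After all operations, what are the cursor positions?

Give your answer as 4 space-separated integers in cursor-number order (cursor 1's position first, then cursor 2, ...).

Answer: 3 6 8 3

Derivation:
After op 1 (move_left): buffer="hjjyqgez" (len 8), cursors c1@0 c2@2 c3@3, authorship ........
After op 2 (insert('z')): buffer="zhjzjzyqgez" (len 11), cursors c1@1 c2@4 c3@6, authorship 1..2.3.....
After op 3 (move_right): buffer="zhjzjzyqgez" (len 11), cursors c1@2 c2@5 c3@7, authorship 1..2.3.....
After op 4 (add_cursor(1)): buffer="zhjzjzyqgez" (len 11), cursors c4@1 c1@2 c2@5 c3@7, authorship 1..2.3.....
After op 5 (delete): buffer="jzzqgez" (len 7), cursors c1@0 c4@0 c2@2 c3@3, authorship .23....
After op 6 (insert('b')): buffer="bbjzbzbqgez" (len 11), cursors c1@2 c4@2 c2@5 c3@7, authorship 14.2233....
After op 7 (move_right): buffer="bbjzbzbqgez" (len 11), cursors c1@3 c4@3 c2@6 c3@8, authorship 14.2233....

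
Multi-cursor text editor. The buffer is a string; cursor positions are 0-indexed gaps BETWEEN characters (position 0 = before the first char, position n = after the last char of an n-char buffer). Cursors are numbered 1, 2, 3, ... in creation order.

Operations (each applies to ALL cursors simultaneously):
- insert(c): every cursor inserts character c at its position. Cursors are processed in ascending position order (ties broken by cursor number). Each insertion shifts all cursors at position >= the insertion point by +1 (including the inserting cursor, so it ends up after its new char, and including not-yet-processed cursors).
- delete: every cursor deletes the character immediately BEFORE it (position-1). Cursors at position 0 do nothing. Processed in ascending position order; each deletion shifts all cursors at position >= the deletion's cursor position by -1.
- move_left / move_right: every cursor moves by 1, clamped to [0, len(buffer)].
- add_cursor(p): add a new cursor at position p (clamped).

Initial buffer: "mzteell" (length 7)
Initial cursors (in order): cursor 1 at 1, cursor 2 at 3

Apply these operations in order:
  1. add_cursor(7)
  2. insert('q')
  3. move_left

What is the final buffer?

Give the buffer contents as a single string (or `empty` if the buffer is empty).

Answer: mqztqeellq

Derivation:
After op 1 (add_cursor(7)): buffer="mzteell" (len 7), cursors c1@1 c2@3 c3@7, authorship .......
After op 2 (insert('q')): buffer="mqztqeellq" (len 10), cursors c1@2 c2@5 c3@10, authorship .1..2....3
After op 3 (move_left): buffer="mqztqeellq" (len 10), cursors c1@1 c2@4 c3@9, authorship .1..2....3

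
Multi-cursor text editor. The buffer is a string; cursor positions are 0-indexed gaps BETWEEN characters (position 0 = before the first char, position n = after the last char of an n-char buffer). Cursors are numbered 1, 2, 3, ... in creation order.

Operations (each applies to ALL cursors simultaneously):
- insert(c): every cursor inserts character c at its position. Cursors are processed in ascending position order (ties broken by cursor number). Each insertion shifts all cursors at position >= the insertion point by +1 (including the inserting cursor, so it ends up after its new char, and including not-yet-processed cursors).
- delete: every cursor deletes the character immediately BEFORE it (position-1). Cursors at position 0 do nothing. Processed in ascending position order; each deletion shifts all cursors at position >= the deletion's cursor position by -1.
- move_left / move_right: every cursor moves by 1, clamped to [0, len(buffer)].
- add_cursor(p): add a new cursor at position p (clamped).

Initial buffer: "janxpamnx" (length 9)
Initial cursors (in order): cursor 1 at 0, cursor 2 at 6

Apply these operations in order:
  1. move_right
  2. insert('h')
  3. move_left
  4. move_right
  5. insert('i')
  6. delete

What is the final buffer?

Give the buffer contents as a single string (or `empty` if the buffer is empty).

Answer: jhanxpamhnx

Derivation:
After op 1 (move_right): buffer="janxpamnx" (len 9), cursors c1@1 c2@7, authorship .........
After op 2 (insert('h')): buffer="jhanxpamhnx" (len 11), cursors c1@2 c2@9, authorship .1......2..
After op 3 (move_left): buffer="jhanxpamhnx" (len 11), cursors c1@1 c2@8, authorship .1......2..
After op 4 (move_right): buffer="jhanxpamhnx" (len 11), cursors c1@2 c2@9, authorship .1......2..
After op 5 (insert('i')): buffer="jhianxpamhinx" (len 13), cursors c1@3 c2@11, authorship .11......22..
After op 6 (delete): buffer="jhanxpamhnx" (len 11), cursors c1@2 c2@9, authorship .1......2..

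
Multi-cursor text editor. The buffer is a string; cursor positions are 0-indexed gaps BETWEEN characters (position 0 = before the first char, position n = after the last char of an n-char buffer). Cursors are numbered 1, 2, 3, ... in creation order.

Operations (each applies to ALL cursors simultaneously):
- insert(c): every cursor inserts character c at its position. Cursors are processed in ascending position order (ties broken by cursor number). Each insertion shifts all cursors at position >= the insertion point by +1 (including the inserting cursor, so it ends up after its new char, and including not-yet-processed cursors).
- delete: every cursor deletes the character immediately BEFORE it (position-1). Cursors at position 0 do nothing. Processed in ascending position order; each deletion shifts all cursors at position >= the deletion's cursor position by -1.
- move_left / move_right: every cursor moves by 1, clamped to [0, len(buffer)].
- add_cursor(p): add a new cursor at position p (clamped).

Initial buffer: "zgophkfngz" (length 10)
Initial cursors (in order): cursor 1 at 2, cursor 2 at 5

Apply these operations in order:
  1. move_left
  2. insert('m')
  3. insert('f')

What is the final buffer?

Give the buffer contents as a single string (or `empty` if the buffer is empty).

Answer: zmfgopmfhkfngz

Derivation:
After op 1 (move_left): buffer="zgophkfngz" (len 10), cursors c1@1 c2@4, authorship ..........
After op 2 (insert('m')): buffer="zmgopmhkfngz" (len 12), cursors c1@2 c2@6, authorship .1...2......
After op 3 (insert('f')): buffer="zmfgopmfhkfngz" (len 14), cursors c1@3 c2@8, authorship .11...22......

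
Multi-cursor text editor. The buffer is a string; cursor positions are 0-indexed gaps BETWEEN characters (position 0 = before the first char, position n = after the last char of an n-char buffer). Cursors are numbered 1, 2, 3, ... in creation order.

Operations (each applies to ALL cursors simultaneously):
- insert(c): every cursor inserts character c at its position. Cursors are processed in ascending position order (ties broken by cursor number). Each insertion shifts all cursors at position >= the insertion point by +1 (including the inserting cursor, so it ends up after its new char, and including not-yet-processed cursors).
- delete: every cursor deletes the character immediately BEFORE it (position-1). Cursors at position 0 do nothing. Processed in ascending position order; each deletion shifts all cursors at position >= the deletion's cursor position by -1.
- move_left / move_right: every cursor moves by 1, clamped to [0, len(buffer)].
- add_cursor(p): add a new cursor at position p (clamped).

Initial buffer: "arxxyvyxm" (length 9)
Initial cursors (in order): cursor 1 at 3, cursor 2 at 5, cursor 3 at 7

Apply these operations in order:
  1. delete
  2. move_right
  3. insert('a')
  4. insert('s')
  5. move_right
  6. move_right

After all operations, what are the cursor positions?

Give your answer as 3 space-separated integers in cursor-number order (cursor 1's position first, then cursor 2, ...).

After op 1 (delete): buffer="arxvxm" (len 6), cursors c1@2 c2@3 c3@4, authorship ......
After op 2 (move_right): buffer="arxvxm" (len 6), cursors c1@3 c2@4 c3@5, authorship ......
After op 3 (insert('a')): buffer="arxavaxam" (len 9), cursors c1@4 c2@6 c3@8, authorship ...1.2.3.
After op 4 (insert('s')): buffer="arxasvasxasm" (len 12), cursors c1@5 c2@8 c3@11, authorship ...11.22.33.
After op 5 (move_right): buffer="arxasvasxasm" (len 12), cursors c1@6 c2@9 c3@12, authorship ...11.22.33.
After op 6 (move_right): buffer="arxasvasxasm" (len 12), cursors c1@7 c2@10 c3@12, authorship ...11.22.33.

Answer: 7 10 12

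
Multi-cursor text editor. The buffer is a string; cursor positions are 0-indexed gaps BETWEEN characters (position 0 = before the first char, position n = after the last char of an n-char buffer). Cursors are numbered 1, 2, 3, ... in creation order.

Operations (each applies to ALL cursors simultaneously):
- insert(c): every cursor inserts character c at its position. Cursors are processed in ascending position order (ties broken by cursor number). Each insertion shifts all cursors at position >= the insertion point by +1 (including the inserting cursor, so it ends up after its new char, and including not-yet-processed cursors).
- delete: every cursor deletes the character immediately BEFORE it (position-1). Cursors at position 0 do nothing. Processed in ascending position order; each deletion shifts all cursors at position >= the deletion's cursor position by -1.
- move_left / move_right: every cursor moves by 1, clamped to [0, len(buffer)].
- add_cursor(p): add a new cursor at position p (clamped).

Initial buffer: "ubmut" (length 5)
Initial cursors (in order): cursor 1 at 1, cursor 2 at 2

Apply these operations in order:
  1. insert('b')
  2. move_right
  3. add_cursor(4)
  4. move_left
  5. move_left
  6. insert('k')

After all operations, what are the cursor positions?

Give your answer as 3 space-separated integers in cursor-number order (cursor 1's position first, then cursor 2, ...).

After op 1 (insert('b')): buffer="ubbbmut" (len 7), cursors c1@2 c2@4, authorship .1.2...
After op 2 (move_right): buffer="ubbbmut" (len 7), cursors c1@3 c2@5, authorship .1.2...
After op 3 (add_cursor(4)): buffer="ubbbmut" (len 7), cursors c1@3 c3@4 c2@5, authorship .1.2...
After op 4 (move_left): buffer="ubbbmut" (len 7), cursors c1@2 c3@3 c2@4, authorship .1.2...
After op 5 (move_left): buffer="ubbbmut" (len 7), cursors c1@1 c3@2 c2@3, authorship .1.2...
After op 6 (insert('k')): buffer="ukbkbkbmut" (len 10), cursors c1@2 c3@4 c2@6, authorship .113.22...

Answer: 2 6 4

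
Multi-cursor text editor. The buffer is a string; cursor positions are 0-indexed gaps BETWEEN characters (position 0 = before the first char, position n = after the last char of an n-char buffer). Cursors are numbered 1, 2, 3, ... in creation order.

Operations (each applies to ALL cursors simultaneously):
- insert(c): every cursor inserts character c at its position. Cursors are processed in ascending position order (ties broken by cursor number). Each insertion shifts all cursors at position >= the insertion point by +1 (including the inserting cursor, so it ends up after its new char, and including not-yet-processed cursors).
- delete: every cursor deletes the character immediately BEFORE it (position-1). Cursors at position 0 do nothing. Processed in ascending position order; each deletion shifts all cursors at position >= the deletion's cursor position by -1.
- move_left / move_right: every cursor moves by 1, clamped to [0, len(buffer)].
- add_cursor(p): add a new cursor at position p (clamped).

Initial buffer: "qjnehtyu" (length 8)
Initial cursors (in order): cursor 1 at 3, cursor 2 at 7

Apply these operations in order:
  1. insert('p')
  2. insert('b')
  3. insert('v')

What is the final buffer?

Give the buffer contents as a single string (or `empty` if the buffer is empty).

Answer: qjnpbvehtypbvu

Derivation:
After op 1 (insert('p')): buffer="qjnpehtypu" (len 10), cursors c1@4 c2@9, authorship ...1....2.
After op 2 (insert('b')): buffer="qjnpbehtypbu" (len 12), cursors c1@5 c2@11, authorship ...11....22.
After op 3 (insert('v')): buffer="qjnpbvehtypbvu" (len 14), cursors c1@6 c2@13, authorship ...111....222.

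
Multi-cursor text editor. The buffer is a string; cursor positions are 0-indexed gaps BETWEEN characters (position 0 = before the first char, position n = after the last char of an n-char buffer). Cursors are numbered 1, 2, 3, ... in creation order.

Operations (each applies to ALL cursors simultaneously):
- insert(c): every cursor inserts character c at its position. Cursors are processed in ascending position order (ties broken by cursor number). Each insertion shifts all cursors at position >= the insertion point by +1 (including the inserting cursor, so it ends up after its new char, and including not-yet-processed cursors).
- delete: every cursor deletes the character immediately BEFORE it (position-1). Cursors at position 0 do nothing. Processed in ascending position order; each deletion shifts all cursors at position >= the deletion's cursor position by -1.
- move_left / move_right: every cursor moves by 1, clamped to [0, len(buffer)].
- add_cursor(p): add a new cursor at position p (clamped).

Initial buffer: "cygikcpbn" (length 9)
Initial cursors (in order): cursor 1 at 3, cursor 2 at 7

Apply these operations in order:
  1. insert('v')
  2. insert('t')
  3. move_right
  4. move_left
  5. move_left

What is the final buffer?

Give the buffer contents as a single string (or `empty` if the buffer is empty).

Answer: cygvtikcpvtbn

Derivation:
After op 1 (insert('v')): buffer="cygvikcpvbn" (len 11), cursors c1@4 c2@9, authorship ...1....2..
After op 2 (insert('t')): buffer="cygvtikcpvtbn" (len 13), cursors c1@5 c2@11, authorship ...11....22..
After op 3 (move_right): buffer="cygvtikcpvtbn" (len 13), cursors c1@6 c2@12, authorship ...11....22..
After op 4 (move_left): buffer="cygvtikcpvtbn" (len 13), cursors c1@5 c2@11, authorship ...11....22..
After op 5 (move_left): buffer="cygvtikcpvtbn" (len 13), cursors c1@4 c2@10, authorship ...11....22..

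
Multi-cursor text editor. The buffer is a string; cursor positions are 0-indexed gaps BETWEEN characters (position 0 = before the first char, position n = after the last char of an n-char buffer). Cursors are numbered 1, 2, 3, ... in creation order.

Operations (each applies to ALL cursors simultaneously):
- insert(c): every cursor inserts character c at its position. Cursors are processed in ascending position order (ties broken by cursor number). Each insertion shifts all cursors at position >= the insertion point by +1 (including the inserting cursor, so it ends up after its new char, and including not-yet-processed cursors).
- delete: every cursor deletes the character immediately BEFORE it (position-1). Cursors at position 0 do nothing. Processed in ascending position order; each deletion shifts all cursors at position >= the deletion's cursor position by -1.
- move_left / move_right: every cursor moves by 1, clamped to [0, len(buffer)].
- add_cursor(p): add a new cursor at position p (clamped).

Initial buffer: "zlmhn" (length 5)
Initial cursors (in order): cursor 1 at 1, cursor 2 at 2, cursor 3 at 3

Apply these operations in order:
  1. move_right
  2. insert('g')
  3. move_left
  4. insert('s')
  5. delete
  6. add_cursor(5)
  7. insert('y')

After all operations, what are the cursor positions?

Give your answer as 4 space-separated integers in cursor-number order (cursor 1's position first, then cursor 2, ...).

Answer: 3 6 10 8

Derivation:
After op 1 (move_right): buffer="zlmhn" (len 5), cursors c1@2 c2@3 c3@4, authorship .....
After op 2 (insert('g')): buffer="zlgmghgn" (len 8), cursors c1@3 c2@5 c3@7, authorship ..1.2.3.
After op 3 (move_left): buffer="zlgmghgn" (len 8), cursors c1@2 c2@4 c3@6, authorship ..1.2.3.
After op 4 (insert('s')): buffer="zlsgmsghsgn" (len 11), cursors c1@3 c2@6 c3@9, authorship ..11.22.33.
After op 5 (delete): buffer="zlgmghgn" (len 8), cursors c1@2 c2@4 c3@6, authorship ..1.2.3.
After op 6 (add_cursor(5)): buffer="zlgmghgn" (len 8), cursors c1@2 c2@4 c4@5 c3@6, authorship ..1.2.3.
After op 7 (insert('y')): buffer="zlygmygyhygn" (len 12), cursors c1@3 c2@6 c4@8 c3@10, authorship ..11.224.33.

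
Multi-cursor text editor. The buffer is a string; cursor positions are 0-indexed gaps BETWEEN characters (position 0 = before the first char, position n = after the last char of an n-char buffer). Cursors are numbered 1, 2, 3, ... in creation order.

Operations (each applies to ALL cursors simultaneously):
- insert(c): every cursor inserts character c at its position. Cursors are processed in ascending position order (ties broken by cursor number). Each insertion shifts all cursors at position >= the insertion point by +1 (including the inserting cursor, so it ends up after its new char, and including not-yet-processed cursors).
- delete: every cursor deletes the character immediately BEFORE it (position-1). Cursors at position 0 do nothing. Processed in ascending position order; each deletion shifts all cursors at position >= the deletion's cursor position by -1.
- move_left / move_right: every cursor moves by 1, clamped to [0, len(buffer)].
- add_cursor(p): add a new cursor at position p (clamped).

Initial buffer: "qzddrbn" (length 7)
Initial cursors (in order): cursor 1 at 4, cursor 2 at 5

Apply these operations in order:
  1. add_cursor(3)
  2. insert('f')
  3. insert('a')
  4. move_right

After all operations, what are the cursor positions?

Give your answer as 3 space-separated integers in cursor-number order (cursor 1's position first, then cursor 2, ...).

After op 1 (add_cursor(3)): buffer="qzddrbn" (len 7), cursors c3@3 c1@4 c2@5, authorship .......
After op 2 (insert('f')): buffer="qzdfdfrfbn" (len 10), cursors c3@4 c1@6 c2@8, authorship ...3.1.2..
After op 3 (insert('a')): buffer="qzdfadfarfabn" (len 13), cursors c3@5 c1@8 c2@11, authorship ...33.11.22..
After op 4 (move_right): buffer="qzdfadfarfabn" (len 13), cursors c3@6 c1@9 c2@12, authorship ...33.11.22..

Answer: 9 12 6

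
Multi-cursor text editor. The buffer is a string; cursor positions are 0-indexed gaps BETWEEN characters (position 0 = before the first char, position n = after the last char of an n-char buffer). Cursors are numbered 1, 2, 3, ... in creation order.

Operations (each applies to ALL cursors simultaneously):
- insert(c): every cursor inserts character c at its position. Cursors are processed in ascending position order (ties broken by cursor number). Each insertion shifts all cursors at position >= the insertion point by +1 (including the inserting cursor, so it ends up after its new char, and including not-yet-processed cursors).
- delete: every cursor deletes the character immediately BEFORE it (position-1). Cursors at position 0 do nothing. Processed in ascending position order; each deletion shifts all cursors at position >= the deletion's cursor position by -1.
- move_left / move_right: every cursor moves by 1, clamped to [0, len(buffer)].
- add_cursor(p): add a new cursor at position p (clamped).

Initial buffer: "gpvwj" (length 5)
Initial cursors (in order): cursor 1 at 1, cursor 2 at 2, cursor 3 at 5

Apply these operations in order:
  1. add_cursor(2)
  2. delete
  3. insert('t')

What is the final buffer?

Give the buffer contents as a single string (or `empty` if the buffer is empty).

Answer: tttvwt

Derivation:
After op 1 (add_cursor(2)): buffer="gpvwj" (len 5), cursors c1@1 c2@2 c4@2 c3@5, authorship .....
After op 2 (delete): buffer="vw" (len 2), cursors c1@0 c2@0 c4@0 c3@2, authorship ..
After op 3 (insert('t')): buffer="tttvwt" (len 6), cursors c1@3 c2@3 c4@3 c3@6, authorship 124..3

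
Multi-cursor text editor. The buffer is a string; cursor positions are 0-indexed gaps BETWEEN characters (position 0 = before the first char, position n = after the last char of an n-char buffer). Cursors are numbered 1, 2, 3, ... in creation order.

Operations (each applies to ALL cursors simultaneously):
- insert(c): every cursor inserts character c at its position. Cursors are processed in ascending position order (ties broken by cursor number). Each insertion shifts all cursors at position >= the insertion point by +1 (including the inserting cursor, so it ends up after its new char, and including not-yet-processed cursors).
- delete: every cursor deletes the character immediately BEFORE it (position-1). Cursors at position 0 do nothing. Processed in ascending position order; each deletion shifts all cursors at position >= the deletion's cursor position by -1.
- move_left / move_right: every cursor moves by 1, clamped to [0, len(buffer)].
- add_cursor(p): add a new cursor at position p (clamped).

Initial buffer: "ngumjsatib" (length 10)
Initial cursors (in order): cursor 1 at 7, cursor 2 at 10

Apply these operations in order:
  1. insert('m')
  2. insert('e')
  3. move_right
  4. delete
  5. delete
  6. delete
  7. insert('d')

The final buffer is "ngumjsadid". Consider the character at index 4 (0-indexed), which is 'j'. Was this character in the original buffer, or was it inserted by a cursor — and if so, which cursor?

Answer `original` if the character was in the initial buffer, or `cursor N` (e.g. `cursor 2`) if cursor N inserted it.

Answer: original

Derivation:
After op 1 (insert('m')): buffer="ngumjsamtibm" (len 12), cursors c1@8 c2@12, authorship .......1...2
After op 2 (insert('e')): buffer="ngumjsametibme" (len 14), cursors c1@9 c2@14, authorship .......11...22
After op 3 (move_right): buffer="ngumjsametibme" (len 14), cursors c1@10 c2@14, authorship .......11...22
After op 4 (delete): buffer="ngumjsameibm" (len 12), cursors c1@9 c2@12, authorship .......11..2
After op 5 (delete): buffer="ngumjsamib" (len 10), cursors c1@8 c2@10, authorship .......1..
After op 6 (delete): buffer="ngumjsai" (len 8), cursors c1@7 c2@8, authorship ........
After op 7 (insert('d')): buffer="ngumjsadid" (len 10), cursors c1@8 c2@10, authorship .......1.2
Authorship (.=original, N=cursor N): . . . . . . . 1 . 2
Index 4: author = original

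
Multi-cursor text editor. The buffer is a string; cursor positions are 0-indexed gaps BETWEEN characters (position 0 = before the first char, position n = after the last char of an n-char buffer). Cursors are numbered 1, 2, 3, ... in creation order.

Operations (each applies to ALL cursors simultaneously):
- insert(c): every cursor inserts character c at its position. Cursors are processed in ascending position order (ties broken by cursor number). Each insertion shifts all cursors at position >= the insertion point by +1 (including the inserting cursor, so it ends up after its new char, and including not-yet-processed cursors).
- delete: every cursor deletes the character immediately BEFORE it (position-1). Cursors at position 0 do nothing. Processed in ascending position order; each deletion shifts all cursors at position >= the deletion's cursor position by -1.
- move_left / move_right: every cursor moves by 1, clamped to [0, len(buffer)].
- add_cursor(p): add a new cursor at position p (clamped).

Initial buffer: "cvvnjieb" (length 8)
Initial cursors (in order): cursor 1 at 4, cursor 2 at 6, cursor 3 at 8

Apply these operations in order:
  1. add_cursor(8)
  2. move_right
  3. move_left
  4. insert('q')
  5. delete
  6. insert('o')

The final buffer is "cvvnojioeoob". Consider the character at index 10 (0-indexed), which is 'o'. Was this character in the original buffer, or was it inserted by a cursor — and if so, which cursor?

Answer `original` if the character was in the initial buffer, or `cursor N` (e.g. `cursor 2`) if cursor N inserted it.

Answer: cursor 4

Derivation:
After op 1 (add_cursor(8)): buffer="cvvnjieb" (len 8), cursors c1@4 c2@6 c3@8 c4@8, authorship ........
After op 2 (move_right): buffer="cvvnjieb" (len 8), cursors c1@5 c2@7 c3@8 c4@8, authorship ........
After op 3 (move_left): buffer="cvvnjieb" (len 8), cursors c1@4 c2@6 c3@7 c4@7, authorship ........
After op 4 (insert('q')): buffer="cvvnqjiqeqqb" (len 12), cursors c1@5 c2@8 c3@11 c4@11, authorship ....1..2.34.
After op 5 (delete): buffer="cvvnjieb" (len 8), cursors c1@4 c2@6 c3@7 c4@7, authorship ........
After op 6 (insert('o')): buffer="cvvnojioeoob" (len 12), cursors c1@5 c2@8 c3@11 c4@11, authorship ....1..2.34.
Authorship (.=original, N=cursor N): . . . . 1 . . 2 . 3 4 .
Index 10: author = 4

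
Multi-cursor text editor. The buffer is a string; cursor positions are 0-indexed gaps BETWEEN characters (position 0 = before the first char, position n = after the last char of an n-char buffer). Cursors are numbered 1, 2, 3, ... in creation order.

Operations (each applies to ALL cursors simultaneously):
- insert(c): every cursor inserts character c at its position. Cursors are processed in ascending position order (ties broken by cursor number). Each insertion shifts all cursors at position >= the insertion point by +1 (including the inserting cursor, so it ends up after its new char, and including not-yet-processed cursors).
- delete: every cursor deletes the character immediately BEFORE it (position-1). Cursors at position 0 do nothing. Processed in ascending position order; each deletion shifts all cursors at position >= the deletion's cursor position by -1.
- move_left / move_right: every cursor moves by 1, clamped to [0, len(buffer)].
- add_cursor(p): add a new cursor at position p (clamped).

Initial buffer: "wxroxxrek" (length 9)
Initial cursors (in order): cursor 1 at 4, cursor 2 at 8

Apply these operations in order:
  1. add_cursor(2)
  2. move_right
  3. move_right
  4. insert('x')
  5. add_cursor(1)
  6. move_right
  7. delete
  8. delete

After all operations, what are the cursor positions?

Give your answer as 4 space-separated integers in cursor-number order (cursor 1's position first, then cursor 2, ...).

After op 1 (add_cursor(2)): buffer="wxroxxrek" (len 9), cursors c3@2 c1@4 c2@8, authorship .........
After op 2 (move_right): buffer="wxroxxrek" (len 9), cursors c3@3 c1@5 c2@9, authorship .........
After op 3 (move_right): buffer="wxroxxrek" (len 9), cursors c3@4 c1@6 c2@9, authorship .........
After op 4 (insert('x')): buffer="wxroxxxxrekx" (len 12), cursors c3@5 c1@8 c2@12, authorship ....3..1...2
After op 5 (add_cursor(1)): buffer="wxroxxxxrekx" (len 12), cursors c4@1 c3@5 c1@8 c2@12, authorship ....3..1...2
After op 6 (move_right): buffer="wxroxxxxrekx" (len 12), cursors c4@2 c3@6 c1@9 c2@12, authorship ....3..1...2
After op 7 (delete): buffer="wroxxxek" (len 8), cursors c4@1 c3@4 c1@6 c2@8, authorship ...3.1..
After op 8 (delete): buffer="roxe" (len 4), cursors c4@0 c3@2 c1@3 c2@4, authorship ....

Answer: 3 4 2 0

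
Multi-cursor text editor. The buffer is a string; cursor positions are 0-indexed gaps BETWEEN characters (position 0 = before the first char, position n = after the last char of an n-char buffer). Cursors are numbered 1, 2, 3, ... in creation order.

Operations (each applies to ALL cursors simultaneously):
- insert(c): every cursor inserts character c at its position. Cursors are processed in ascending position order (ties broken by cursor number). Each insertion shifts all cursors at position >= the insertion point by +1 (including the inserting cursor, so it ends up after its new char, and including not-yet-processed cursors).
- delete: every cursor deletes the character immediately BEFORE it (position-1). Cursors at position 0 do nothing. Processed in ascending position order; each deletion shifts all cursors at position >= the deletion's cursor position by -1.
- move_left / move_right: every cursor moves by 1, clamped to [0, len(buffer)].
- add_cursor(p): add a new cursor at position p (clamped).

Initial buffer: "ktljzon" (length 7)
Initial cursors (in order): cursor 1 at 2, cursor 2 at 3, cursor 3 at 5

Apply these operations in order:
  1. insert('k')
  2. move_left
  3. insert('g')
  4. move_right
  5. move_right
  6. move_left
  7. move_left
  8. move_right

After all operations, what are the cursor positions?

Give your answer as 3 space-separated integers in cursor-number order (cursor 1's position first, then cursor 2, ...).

After op 1 (insert('k')): buffer="ktklkjzkon" (len 10), cursors c1@3 c2@5 c3@8, authorship ..1.2..3..
After op 2 (move_left): buffer="ktklkjzkon" (len 10), cursors c1@2 c2@4 c3@7, authorship ..1.2..3..
After op 3 (insert('g')): buffer="ktgklgkjzgkon" (len 13), cursors c1@3 c2@6 c3@10, authorship ..11.22..33..
After op 4 (move_right): buffer="ktgklgkjzgkon" (len 13), cursors c1@4 c2@7 c3@11, authorship ..11.22..33..
After op 5 (move_right): buffer="ktgklgkjzgkon" (len 13), cursors c1@5 c2@8 c3@12, authorship ..11.22..33..
After op 6 (move_left): buffer="ktgklgkjzgkon" (len 13), cursors c1@4 c2@7 c3@11, authorship ..11.22..33..
After op 7 (move_left): buffer="ktgklgkjzgkon" (len 13), cursors c1@3 c2@6 c3@10, authorship ..11.22..33..
After op 8 (move_right): buffer="ktgklgkjzgkon" (len 13), cursors c1@4 c2@7 c3@11, authorship ..11.22..33..

Answer: 4 7 11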